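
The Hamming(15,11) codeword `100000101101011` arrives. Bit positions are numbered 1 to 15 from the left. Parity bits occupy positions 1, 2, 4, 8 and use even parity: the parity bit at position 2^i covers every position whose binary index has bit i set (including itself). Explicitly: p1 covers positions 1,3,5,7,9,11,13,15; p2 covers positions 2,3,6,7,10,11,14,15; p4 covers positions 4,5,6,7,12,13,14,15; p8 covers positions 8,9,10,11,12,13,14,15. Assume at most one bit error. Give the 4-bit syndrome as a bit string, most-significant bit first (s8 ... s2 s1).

s1: b1⊕b3⊕b5⊕b7⊕b9⊕b11⊕b13⊕b15 = 1⊕0⊕0⊕1⊕1⊕0⊕0⊕1 = 0
s2: b2⊕b3⊕b6⊕b7⊕b10⊕b11⊕b14⊕b15 = 0⊕0⊕0⊕1⊕1⊕0⊕1⊕1 = 0
s4: b4⊕b5⊕b6⊕b7⊕b12⊕b13⊕b14⊕b15 = 0⊕0⊕0⊕1⊕1⊕0⊕1⊕1 = 0
s8: b8⊕b9⊕b10⊕b11⊕b12⊕b13⊕b14⊕b15 = 0⊕1⊕1⊕0⊕1⊕0⊕1⊕1 = 1
Syndrome (s8...s1) = 1000 → position 8.

1000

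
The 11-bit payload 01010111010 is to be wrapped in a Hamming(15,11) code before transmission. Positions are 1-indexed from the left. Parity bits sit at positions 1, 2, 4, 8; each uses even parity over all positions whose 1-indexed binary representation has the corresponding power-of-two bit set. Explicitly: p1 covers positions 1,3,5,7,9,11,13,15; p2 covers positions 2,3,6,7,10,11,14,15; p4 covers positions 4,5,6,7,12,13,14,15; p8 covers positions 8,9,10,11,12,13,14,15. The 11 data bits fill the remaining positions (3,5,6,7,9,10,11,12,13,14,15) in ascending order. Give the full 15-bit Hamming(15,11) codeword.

100010100111010

Place data bits at non-power-of-two positions: b3=0, b5=1, b6=0, b7=1, b9=0, b10=1, b11=1, b12=1, b13=0, b14=1, b15=0.
p1 = XOR of data positions {3,5,7,9,11,13,15} = 0⊕1⊕1⊕0⊕1⊕0⊕0 = 1
p2 = XOR of data positions {3,6,7,10,11,14,15} = 0⊕0⊕1⊕1⊕1⊕1⊕0 = 0
p4 = XOR of data positions {5,6,7,12,13,14,15} = 1⊕0⊕1⊕1⊕0⊕1⊕0 = 0
p8 = XOR of data positions {9,10,11,12,13,14,15} = 0⊕1⊕1⊕1⊕0⊕1⊕0 = 0
Codeword b1..b15 = 100010100111010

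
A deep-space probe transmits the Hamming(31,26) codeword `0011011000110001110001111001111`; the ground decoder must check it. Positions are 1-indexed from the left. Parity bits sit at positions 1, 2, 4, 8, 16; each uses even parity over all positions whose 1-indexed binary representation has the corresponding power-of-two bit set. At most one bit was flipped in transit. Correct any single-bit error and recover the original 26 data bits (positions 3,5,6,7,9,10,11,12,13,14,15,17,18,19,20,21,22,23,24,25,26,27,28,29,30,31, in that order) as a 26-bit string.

s1: b1⊕b3⊕b5⊕b7⊕b9⊕b11⊕b13⊕b15⊕b17⊕b19⊕b21⊕b23⊕b25⊕b27⊕b29⊕b31 = 0⊕1⊕0⊕1⊕0⊕1⊕0⊕0⊕1⊕0⊕0⊕1⊕1⊕0⊕1⊕1 = 0
s2: b2⊕b3⊕b6⊕b7⊕b10⊕b11⊕b14⊕b15⊕b18⊕b19⊕b22⊕b23⊕b26⊕b27⊕b30⊕b31 = 0⊕1⊕1⊕1⊕0⊕1⊕0⊕0⊕1⊕0⊕1⊕1⊕0⊕0⊕1⊕1 = 1
s4: b4⊕b5⊕b6⊕b7⊕b12⊕b13⊕b14⊕b15⊕b20⊕b21⊕b22⊕b23⊕b28⊕b29⊕b30⊕b31 = 1⊕0⊕1⊕1⊕1⊕0⊕0⊕0⊕0⊕0⊕1⊕1⊕1⊕1⊕1⊕1 = 0
s8: b8⊕b9⊕b10⊕b11⊕b12⊕b13⊕b14⊕b15⊕b24⊕b25⊕b26⊕b27⊕b28⊕b29⊕b30⊕b31 = 0⊕0⊕0⊕1⊕1⊕0⊕0⊕0⊕1⊕1⊕0⊕0⊕1⊕1⊕1⊕1 = 0
s16: b16⊕b17⊕b18⊕b19⊕b20⊕b21⊕b22⊕b23⊕b24⊕b25⊕b26⊕b27⊕b28⊕b29⊕b30⊕b31 = 1⊕1⊕1⊕0⊕0⊕0⊕1⊕1⊕1⊕1⊕0⊕0⊕1⊕1⊕1⊕1 = 1
Syndrome (s16...s1) = 10010 → position 18.
Flip bit 18: corrected codeword = 0011011000110001100001111001111
Data bits at positions 3,5,6,7,9,10,11,12,13,14,15,17,18,19,20,21,22,23,24,25,26,27,28,29,30,31: 10110011000100001111001111

10110011000100001111001111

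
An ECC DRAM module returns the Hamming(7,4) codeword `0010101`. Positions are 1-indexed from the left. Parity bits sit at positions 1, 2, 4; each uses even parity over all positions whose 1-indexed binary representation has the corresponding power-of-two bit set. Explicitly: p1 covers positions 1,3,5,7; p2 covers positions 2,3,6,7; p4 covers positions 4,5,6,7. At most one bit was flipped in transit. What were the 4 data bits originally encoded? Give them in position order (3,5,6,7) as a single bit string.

1101

s1: b1⊕b3⊕b5⊕b7 = 0⊕1⊕1⊕1 = 1
s2: b2⊕b3⊕b6⊕b7 = 0⊕1⊕0⊕1 = 0
s4: b4⊕b5⊕b6⊕b7 = 0⊕1⊕0⊕1 = 0
Syndrome (s4...s1) = 001 → position 1.
Flip bit 1: corrected codeword = 1010101
Data bits at positions 3,5,6,7: 1101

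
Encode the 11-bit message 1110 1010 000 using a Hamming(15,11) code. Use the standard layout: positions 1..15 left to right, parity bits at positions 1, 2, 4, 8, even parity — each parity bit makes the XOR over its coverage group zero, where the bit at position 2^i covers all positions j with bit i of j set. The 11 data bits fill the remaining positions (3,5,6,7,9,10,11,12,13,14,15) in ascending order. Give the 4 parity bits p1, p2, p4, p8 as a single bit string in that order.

0100

Place data bits at non-power-of-two positions: b3=1, b5=1, b6=1, b7=0, b9=1, b10=0, b11=1, b12=0, b13=0, b14=0, b15=0.
p1 = XOR of data positions {3,5,7,9,11,13,15} = 1⊕1⊕0⊕1⊕1⊕0⊕0 = 0
p2 = XOR of data positions {3,6,7,10,11,14,15} = 1⊕1⊕0⊕0⊕1⊕0⊕0 = 1
p4 = XOR of data positions {5,6,7,12,13,14,15} = 1⊕1⊕0⊕0⊕0⊕0⊕0 = 0
p8 = XOR of data positions {9,10,11,12,13,14,15} = 1⊕0⊕1⊕0⊕0⊕0⊕0 = 0
Parity bits p1,p2,p4,p8 = 0100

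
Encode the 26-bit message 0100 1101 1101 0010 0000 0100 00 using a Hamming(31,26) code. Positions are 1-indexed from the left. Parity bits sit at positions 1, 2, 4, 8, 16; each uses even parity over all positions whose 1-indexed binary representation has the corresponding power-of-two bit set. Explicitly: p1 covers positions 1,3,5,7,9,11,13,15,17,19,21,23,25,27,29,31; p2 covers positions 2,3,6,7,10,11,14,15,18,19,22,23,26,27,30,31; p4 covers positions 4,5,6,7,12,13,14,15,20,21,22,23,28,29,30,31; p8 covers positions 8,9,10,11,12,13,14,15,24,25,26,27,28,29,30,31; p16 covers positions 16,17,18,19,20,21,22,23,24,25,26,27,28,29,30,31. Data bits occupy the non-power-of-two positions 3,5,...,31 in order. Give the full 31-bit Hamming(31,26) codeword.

Place data bits at non-power-of-two positions: b3=0, b5=1, b6=0, b7=0, b9=1, b10=1, b11=0, b12=1, b13=1, b14=1, b15=0, b17=1, b18=0, b19=0, b20=1, b21=0, b22=0, b23=0, b24=0, b25=0, b26=0, b27=1, b28=0, b29=0, b30=0, b31=0.
p1 = XOR of data positions {3,5,7,9,11,13,15,17,19,21,23,25,27,29,31} = 0⊕1⊕0⊕1⊕0⊕1⊕0⊕1⊕0⊕0⊕0⊕0⊕1⊕0⊕0 = 1
p2 = XOR of data positions {3,6,7,10,11,14,15,18,19,22,23,26,27,30,31} = 0⊕0⊕0⊕1⊕0⊕1⊕0⊕0⊕0⊕0⊕0⊕0⊕1⊕0⊕0 = 1
p4 = XOR of data positions {5,6,7,12,13,14,15,20,21,22,23,28,29,30,31} = 1⊕0⊕0⊕1⊕1⊕1⊕0⊕1⊕0⊕0⊕0⊕0⊕0⊕0⊕0 = 1
p8 = XOR of data positions {9,10,11,12,13,14,15,24,25,26,27,28,29,30,31} = 1⊕1⊕0⊕1⊕1⊕1⊕0⊕0⊕0⊕0⊕1⊕0⊕0⊕0⊕0 = 0
p16 = XOR of data positions {17,18,19,20,21,22,23,24,25,26,27,28,29,30,31} = 1⊕0⊕0⊕1⊕0⊕0⊕0⊕0⊕0⊕0⊕1⊕0⊕0⊕0⊕0 = 1
Codeword b1..b31 = 1101100011011101100100000010000

1101100011011101100100000010000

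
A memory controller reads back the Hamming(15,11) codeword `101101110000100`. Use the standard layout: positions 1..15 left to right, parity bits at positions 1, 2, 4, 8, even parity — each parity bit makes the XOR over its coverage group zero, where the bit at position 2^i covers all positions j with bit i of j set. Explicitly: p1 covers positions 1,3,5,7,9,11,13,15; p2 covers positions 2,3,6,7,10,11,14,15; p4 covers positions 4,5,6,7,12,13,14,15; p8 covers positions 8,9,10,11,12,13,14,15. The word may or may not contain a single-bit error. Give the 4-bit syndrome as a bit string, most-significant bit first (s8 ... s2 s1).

s1: b1⊕b3⊕b5⊕b7⊕b9⊕b11⊕b13⊕b15 = 1⊕1⊕0⊕1⊕0⊕0⊕1⊕0 = 0
s2: b2⊕b3⊕b6⊕b7⊕b10⊕b11⊕b14⊕b15 = 0⊕1⊕1⊕1⊕0⊕0⊕0⊕0 = 1
s4: b4⊕b5⊕b6⊕b7⊕b12⊕b13⊕b14⊕b15 = 1⊕0⊕1⊕1⊕0⊕1⊕0⊕0 = 0
s8: b8⊕b9⊕b10⊕b11⊕b12⊕b13⊕b14⊕b15 = 1⊕0⊕0⊕0⊕0⊕1⊕0⊕0 = 0
Syndrome (s8...s1) = 0010 → position 2.

0010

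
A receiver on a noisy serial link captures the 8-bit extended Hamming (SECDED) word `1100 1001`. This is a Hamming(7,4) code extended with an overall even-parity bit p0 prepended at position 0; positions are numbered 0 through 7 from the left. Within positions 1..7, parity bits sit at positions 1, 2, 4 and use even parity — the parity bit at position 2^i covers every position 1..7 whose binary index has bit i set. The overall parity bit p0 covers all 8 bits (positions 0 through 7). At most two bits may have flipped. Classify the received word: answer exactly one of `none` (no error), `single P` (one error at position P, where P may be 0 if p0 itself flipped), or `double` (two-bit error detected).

double

s1: b1⊕b3⊕b5⊕b7 = 1⊕0⊕0⊕1 = 0
s2: b2⊕b3⊕b6⊕b7 = 0⊕0⊕0⊕1 = 1
s4: b4⊕b5⊕b6⊕b7 = 1⊕0⊕0⊕1 = 0
Syndrome (s4...s1) = 010 → position 2.
Overall parity (XOR of all 8 bits, including p0): 1⊕1⊕0⊕0⊕1⊕0⊕0⊕1 = 0
Overall=0, syndrome position=2 → double-bit error detected (uncorrectable).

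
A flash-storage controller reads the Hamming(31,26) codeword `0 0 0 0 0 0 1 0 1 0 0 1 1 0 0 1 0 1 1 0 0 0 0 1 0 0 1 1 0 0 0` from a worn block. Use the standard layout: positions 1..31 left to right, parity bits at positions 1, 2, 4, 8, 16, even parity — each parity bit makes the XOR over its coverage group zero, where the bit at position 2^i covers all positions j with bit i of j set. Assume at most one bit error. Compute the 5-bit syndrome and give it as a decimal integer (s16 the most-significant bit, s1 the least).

s1: b1⊕b3⊕b5⊕b7⊕b9⊕b11⊕b13⊕b15⊕b17⊕b19⊕b21⊕b23⊕b25⊕b27⊕b29⊕b31 = 0⊕0⊕0⊕1⊕1⊕0⊕1⊕0⊕0⊕1⊕0⊕0⊕0⊕1⊕0⊕0 = 1
s2: b2⊕b3⊕b6⊕b7⊕b10⊕b11⊕b14⊕b15⊕b18⊕b19⊕b22⊕b23⊕b26⊕b27⊕b30⊕b31 = 0⊕0⊕0⊕1⊕0⊕0⊕0⊕0⊕1⊕1⊕0⊕0⊕0⊕1⊕0⊕0 = 0
s4: b4⊕b5⊕b6⊕b7⊕b12⊕b13⊕b14⊕b15⊕b20⊕b21⊕b22⊕b23⊕b28⊕b29⊕b30⊕b31 = 0⊕0⊕0⊕1⊕1⊕1⊕0⊕0⊕0⊕0⊕0⊕0⊕1⊕0⊕0⊕0 = 0
s8: b8⊕b9⊕b10⊕b11⊕b12⊕b13⊕b14⊕b15⊕b24⊕b25⊕b26⊕b27⊕b28⊕b29⊕b30⊕b31 = 0⊕1⊕0⊕0⊕1⊕1⊕0⊕0⊕1⊕0⊕0⊕1⊕1⊕0⊕0⊕0 = 0
s16: b16⊕b17⊕b18⊕b19⊕b20⊕b21⊕b22⊕b23⊕b24⊕b25⊕b26⊕b27⊕b28⊕b29⊕b30⊕b31 = 1⊕0⊕1⊕1⊕0⊕0⊕0⊕0⊕1⊕0⊕0⊕1⊕1⊕0⊕0⊕0 = 0
Syndrome (s16...s1) = 00001 → position 1.

1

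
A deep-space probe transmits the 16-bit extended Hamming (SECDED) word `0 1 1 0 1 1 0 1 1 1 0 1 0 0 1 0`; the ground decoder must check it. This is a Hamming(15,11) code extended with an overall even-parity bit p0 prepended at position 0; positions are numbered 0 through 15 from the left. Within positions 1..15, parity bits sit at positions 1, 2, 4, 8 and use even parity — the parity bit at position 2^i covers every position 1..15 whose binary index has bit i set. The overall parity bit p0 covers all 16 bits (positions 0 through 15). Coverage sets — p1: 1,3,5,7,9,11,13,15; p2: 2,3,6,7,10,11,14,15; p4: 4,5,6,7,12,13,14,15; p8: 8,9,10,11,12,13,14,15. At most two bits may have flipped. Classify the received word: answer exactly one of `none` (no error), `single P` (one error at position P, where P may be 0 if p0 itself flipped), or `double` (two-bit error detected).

single 1

s1: b1⊕b3⊕b5⊕b7⊕b9⊕b11⊕b13⊕b15 = 1⊕0⊕1⊕1⊕1⊕1⊕0⊕0 = 1
s2: b2⊕b3⊕b6⊕b7⊕b10⊕b11⊕b14⊕b15 = 1⊕0⊕0⊕1⊕0⊕1⊕1⊕0 = 0
s4: b4⊕b5⊕b6⊕b7⊕b12⊕b13⊕b14⊕b15 = 1⊕1⊕0⊕1⊕0⊕0⊕1⊕0 = 0
s8: b8⊕b9⊕b10⊕b11⊕b12⊕b13⊕b14⊕b15 = 1⊕1⊕0⊕1⊕0⊕0⊕1⊕0 = 0
Syndrome (s8...s1) = 0001 → position 1.
Overall parity (XOR of all 16 bits, including p0): 0⊕1⊕1⊕0⊕1⊕1⊕0⊕1⊕1⊕1⊕0⊕1⊕0⊕0⊕1⊕0 = 1
Overall=1, syndrome position=1 → single-bit error at position 1.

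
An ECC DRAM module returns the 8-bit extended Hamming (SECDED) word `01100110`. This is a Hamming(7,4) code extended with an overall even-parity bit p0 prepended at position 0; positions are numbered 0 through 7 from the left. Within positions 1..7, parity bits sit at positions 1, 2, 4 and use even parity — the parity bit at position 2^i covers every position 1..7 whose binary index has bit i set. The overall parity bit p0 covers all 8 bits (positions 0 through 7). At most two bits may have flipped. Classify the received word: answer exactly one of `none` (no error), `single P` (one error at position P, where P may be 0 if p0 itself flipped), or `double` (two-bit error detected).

none

s1: b1⊕b3⊕b5⊕b7 = 1⊕0⊕1⊕0 = 0
s2: b2⊕b3⊕b6⊕b7 = 1⊕0⊕1⊕0 = 0
s4: b4⊕b5⊕b6⊕b7 = 0⊕1⊕1⊕0 = 0
Syndrome (s4...s1) = 000 → position 0 (no error).
Overall parity (XOR of all 8 bits, including p0): 0⊕1⊕1⊕0⊕0⊕1⊕1⊕0 = 0
Overall=0, syndrome position=0 → no error.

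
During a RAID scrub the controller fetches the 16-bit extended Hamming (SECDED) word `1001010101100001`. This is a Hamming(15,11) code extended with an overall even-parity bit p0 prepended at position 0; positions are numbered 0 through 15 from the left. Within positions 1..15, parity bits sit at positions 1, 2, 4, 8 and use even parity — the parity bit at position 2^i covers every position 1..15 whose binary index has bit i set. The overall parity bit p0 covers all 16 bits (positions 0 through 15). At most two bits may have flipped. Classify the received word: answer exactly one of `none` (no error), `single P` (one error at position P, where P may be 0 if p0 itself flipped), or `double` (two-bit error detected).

single 13

s1: b1⊕b3⊕b5⊕b7⊕b9⊕b11⊕b13⊕b15 = 0⊕1⊕1⊕1⊕1⊕0⊕0⊕1 = 1
s2: b2⊕b3⊕b6⊕b7⊕b10⊕b11⊕b14⊕b15 = 0⊕1⊕0⊕1⊕1⊕0⊕0⊕1 = 0
s4: b4⊕b5⊕b6⊕b7⊕b12⊕b13⊕b14⊕b15 = 0⊕1⊕0⊕1⊕0⊕0⊕0⊕1 = 1
s8: b8⊕b9⊕b10⊕b11⊕b12⊕b13⊕b14⊕b15 = 0⊕1⊕1⊕0⊕0⊕0⊕0⊕1 = 1
Syndrome (s8...s1) = 1101 → position 13.
Overall parity (XOR of all 16 bits, including p0): 1⊕0⊕0⊕1⊕0⊕1⊕0⊕1⊕0⊕1⊕1⊕0⊕0⊕0⊕0⊕1 = 1
Overall=1, syndrome position=13 → single-bit error at position 13.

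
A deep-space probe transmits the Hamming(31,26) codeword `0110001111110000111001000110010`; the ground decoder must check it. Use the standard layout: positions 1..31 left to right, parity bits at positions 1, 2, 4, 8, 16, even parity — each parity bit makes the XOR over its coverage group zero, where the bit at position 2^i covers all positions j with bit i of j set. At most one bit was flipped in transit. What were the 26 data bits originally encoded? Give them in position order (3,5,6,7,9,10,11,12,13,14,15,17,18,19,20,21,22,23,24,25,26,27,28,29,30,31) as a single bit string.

s1: b1⊕b3⊕b5⊕b7⊕b9⊕b11⊕b13⊕b15⊕b17⊕b19⊕b21⊕b23⊕b25⊕b27⊕b29⊕b31 = 0⊕1⊕0⊕1⊕1⊕1⊕0⊕0⊕1⊕1⊕0⊕0⊕0⊕1⊕0⊕0 = 1
s2: b2⊕b3⊕b6⊕b7⊕b10⊕b11⊕b14⊕b15⊕b18⊕b19⊕b22⊕b23⊕b26⊕b27⊕b30⊕b31 = 1⊕1⊕0⊕1⊕1⊕1⊕0⊕0⊕1⊕1⊕1⊕0⊕1⊕1⊕1⊕0 = 1
s4: b4⊕b5⊕b6⊕b7⊕b12⊕b13⊕b14⊕b15⊕b20⊕b21⊕b22⊕b23⊕b28⊕b29⊕b30⊕b31 = 0⊕0⊕0⊕1⊕1⊕0⊕0⊕0⊕0⊕0⊕1⊕0⊕0⊕0⊕1⊕0 = 0
s8: b8⊕b9⊕b10⊕b11⊕b12⊕b13⊕b14⊕b15⊕b24⊕b25⊕b26⊕b27⊕b28⊕b29⊕b30⊕b31 = 1⊕1⊕1⊕1⊕1⊕0⊕0⊕0⊕0⊕0⊕1⊕1⊕0⊕0⊕1⊕0 = 0
s16: b16⊕b17⊕b18⊕b19⊕b20⊕b21⊕b22⊕b23⊕b24⊕b25⊕b26⊕b27⊕b28⊕b29⊕b30⊕b31 = 0⊕1⊕1⊕1⊕0⊕0⊕1⊕0⊕0⊕0⊕1⊕1⊕0⊕0⊕1⊕0 = 1
Syndrome (s16...s1) = 10011 → position 19.
Flip bit 19: corrected codeword = 0110001111110000110001000110010
Data bits at positions 3,5,6,7,9,10,11,12,13,14,15,17,18,19,20,21,22,23,24,25,26,27,28,29,30,31: 10011111000110001000110010

10011111000110001000110010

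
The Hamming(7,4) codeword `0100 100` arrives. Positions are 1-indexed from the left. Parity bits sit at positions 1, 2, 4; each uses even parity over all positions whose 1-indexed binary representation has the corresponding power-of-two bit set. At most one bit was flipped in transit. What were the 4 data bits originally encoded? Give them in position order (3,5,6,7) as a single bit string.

s1: b1⊕b3⊕b5⊕b7 = 0⊕0⊕1⊕0 = 1
s2: b2⊕b3⊕b6⊕b7 = 1⊕0⊕0⊕0 = 1
s4: b4⊕b5⊕b6⊕b7 = 0⊕1⊕0⊕0 = 1
Syndrome (s4...s1) = 111 → position 7.
Flip bit 7: corrected codeword = 0100101
Data bits at positions 3,5,6,7: 0101

0101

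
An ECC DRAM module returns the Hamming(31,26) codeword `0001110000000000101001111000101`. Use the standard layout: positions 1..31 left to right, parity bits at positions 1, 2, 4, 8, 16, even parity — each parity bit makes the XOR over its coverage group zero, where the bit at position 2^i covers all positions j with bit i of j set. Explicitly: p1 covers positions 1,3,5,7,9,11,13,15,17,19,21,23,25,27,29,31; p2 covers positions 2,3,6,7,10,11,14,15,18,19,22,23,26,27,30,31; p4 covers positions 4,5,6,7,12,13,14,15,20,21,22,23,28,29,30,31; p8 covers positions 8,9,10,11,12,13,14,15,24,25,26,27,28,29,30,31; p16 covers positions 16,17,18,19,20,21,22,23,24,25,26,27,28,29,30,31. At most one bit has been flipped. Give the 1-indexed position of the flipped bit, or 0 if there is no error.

7

s1: b1⊕b3⊕b5⊕b7⊕b9⊕b11⊕b13⊕b15⊕b17⊕b19⊕b21⊕b23⊕b25⊕b27⊕b29⊕b31 = 0⊕0⊕1⊕0⊕0⊕0⊕0⊕0⊕1⊕1⊕0⊕1⊕1⊕0⊕1⊕1 = 1
s2: b2⊕b3⊕b6⊕b7⊕b10⊕b11⊕b14⊕b15⊕b18⊕b19⊕b22⊕b23⊕b26⊕b27⊕b30⊕b31 = 0⊕0⊕1⊕0⊕0⊕0⊕0⊕0⊕0⊕1⊕1⊕1⊕0⊕0⊕0⊕1 = 1
s4: b4⊕b5⊕b6⊕b7⊕b12⊕b13⊕b14⊕b15⊕b20⊕b21⊕b22⊕b23⊕b28⊕b29⊕b30⊕b31 = 1⊕1⊕1⊕0⊕0⊕0⊕0⊕0⊕0⊕0⊕1⊕1⊕0⊕1⊕0⊕1 = 1
s8: b8⊕b9⊕b10⊕b11⊕b12⊕b13⊕b14⊕b15⊕b24⊕b25⊕b26⊕b27⊕b28⊕b29⊕b30⊕b31 = 0⊕0⊕0⊕0⊕0⊕0⊕0⊕0⊕1⊕1⊕0⊕0⊕0⊕1⊕0⊕1 = 0
s16: b16⊕b17⊕b18⊕b19⊕b20⊕b21⊕b22⊕b23⊕b24⊕b25⊕b26⊕b27⊕b28⊕b29⊕b30⊕b31 = 0⊕1⊕0⊕1⊕0⊕0⊕1⊕1⊕1⊕1⊕0⊕0⊕0⊕1⊕0⊕1 = 0
Syndrome (s16...s1) = 00111 → position 7.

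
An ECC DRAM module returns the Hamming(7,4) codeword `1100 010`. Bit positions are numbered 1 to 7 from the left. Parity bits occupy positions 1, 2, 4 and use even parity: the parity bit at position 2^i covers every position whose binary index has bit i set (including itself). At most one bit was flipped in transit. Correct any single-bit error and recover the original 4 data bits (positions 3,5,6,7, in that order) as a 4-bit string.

s1: b1⊕b3⊕b5⊕b7 = 1⊕0⊕0⊕0 = 1
s2: b2⊕b3⊕b6⊕b7 = 1⊕0⊕1⊕0 = 0
s4: b4⊕b5⊕b6⊕b7 = 0⊕0⊕1⊕0 = 1
Syndrome (s4...s1) = 101 → position 5.
Flip bit 5: corrected codeword = 1100110
Data bits at positions 3,5,6,7: 0110

0110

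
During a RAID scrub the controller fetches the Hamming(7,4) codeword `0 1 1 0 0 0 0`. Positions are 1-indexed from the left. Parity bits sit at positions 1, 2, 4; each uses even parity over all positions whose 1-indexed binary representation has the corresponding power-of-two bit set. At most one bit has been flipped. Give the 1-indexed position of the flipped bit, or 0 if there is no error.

1

s1: b1⊕b3⊕b5⊕b7 = 0⊕1⊕0⊕0 = 1
s2: b2⊕b3⊕b6⊕b7 = 1⊕1⊕0⊕0 = 0
s4: b4⊕b5⊕b6⊕b7 = 0⊕0⊕0⊕0 = 0
Syndrome (s4...s1) = 001 → position 1.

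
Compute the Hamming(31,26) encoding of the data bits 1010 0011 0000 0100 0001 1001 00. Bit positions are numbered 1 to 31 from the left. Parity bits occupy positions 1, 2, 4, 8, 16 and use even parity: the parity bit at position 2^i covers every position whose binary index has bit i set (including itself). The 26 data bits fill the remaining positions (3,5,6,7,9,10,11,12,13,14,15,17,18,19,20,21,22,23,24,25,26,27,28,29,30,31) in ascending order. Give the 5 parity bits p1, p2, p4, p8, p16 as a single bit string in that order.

Place data bits at non-power-of-two positions: b3=1, b5=0, b6=1, b7=0, b9=0, b10=0, b11=1, b12=1, b13=0, b14=0, b15=0, b17=0, b18=0, b19=1, b20=0, b21=0, b22=0, b23=0, b24=0, b25=1, b26=1, b27=0, b28=0, b29=1, b30=0, b31=0.
p1 = XOR of data positions {3,5,7,9,11,13,15,17,19,21,23,25,27,29,31} = 1⊕0⊕0⊕0⊕1⊕0⊕0⊕0⊕1⊕0⊕0⊕1⊕0⊕1⊕0 = 1
p2 = XOR of data positions {3,6,7,10,11,14,15,18,19,22,23,26,27,30,31} = 1⊕1⊕0⊕0⊕1⊕0⊕0⊕0⊕1⊕0⊕0⊕1⊕0⊕0⊕0 = 1
p4 = XOR of data positions {5,6,7,12,13,14,15,20,21,22,23,28,29,30,31} = 0⊕1⊕0⊕1⊕0⊕0⊕0⊕0⊕0⊕0⊕0⊕0⊕1⊕0⊕0 = 1
p8 = XOR of data positions {9,10,11,12,13,14,15,24,25,26,27,28,29,30,31} = 0⊕0⊕1⊕1⊕0⊕0⊕0⊕0⊕1⊕1⊕0⊕0⊕1⊕0⊕0 = 1
p16 = XOR of data positions {17,18,19,20,21,22,23,24,25,26,27,28,29,30,31} = 0⊕0⊕1⊕0⊕0⊕0⊕0⊕0⊕1⊕1⊕0⊕0⊕1⊕0⊕0 = 0
Parity bits p1,p2,p4,p8,p16 = 11110

11110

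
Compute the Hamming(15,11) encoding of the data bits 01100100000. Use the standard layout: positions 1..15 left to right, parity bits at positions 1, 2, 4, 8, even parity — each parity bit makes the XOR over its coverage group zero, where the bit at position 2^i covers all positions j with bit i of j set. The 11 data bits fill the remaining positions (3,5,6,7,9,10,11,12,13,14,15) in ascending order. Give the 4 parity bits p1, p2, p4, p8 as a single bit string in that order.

1001

Place data bits at non-power-of-two positions: b3=0, b5=1, b6=1, b7=0, b9=0, b10=1, b11=0, b12=0, b13=0, b14=0, b15=0.
p1 = XOR of data positions {3,5,7,9,11,13,15} = 0⊕1⊕0⊕0⊕0⊕0⊕0 = 1
p2 = XOR of data positions {3,6,7,10,11,14,15} = 0⊕1⊕0⊕1⊕0⊕0⊕0 = 0
p4 = XOR of data positions {5,6,7,12,13,14,15} = 1⊕1⊕0⊕0⊕0⊕0⊕0 = 0
p8 = XOR of data positions {9,10,11,12,13,14,15} = 0⊕1⊕0⊕0⊕0⊕0⊕0 = 1
Parity bits p1,p2,p4,p8 = 1001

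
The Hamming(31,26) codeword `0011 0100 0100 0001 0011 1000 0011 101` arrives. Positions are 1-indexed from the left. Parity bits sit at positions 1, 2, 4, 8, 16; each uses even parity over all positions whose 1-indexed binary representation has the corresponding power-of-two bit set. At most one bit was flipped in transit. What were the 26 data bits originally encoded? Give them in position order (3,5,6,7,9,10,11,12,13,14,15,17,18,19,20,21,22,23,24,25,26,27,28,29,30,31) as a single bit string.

10100101000001110000011101

s1: b1⊕b3⊕b5⊕b7⊕b9⊕b11⊕b13⊕b15⊕b17⊕b19⊕b21⊕b23⊕b25⊕b27⊕b29⊕b31 = 0⊕1⊕0⊕0⊕0⊕0⊕0⊕0⊕0⊕1⊕1⊕0⊕0⊕1⊕1⊕1 = 0
s2: b2⊕b3⊕b6⊕b7⊕b10⊕b11⊕b14⊕b15⊕b18⊕b19⊕b22⊕b23⊕b26⊕b27⊕b30⊕b31 = 0⊕1⊕1⊕0⊕1⊕0⊕0⊕0⊕0⊕1⊕0⊕0⊕0⊕1⊕0⊕1 = 0
s4: b4⊕b5⊕b6⊕b7⊕b12⊕b13⊕b14⊕b15⊕b20⊕b21⊕b22⊕b23⊕b28⊕b29⊕b30⊕b31 = 1⊕0⊕1⊕0⊕0⊕0⊕0⊕0⊕1⊕1⊕0⊕0⊕1⊕1⊕0⊕1 = 1
s8: b8⊕b9⊕b10⊕b11⊕b12⊕b13⊕b14⊕b15⊕b24⊕b25⊕b26⊕b27⊕b28⊕b29⊕b30⊕b31 = 0⊕0⊕1⊕0⊕0⊕0⊕0⊕0⊕0⊕0⊕0⊕1⊕1⊕1⊕0⊕1 = 1
s16: b16⊕b17⊕b18⊕b19⊕b20⊕b21⊕b22⊕b23⊕b24⊕b25⊕b26⊕b27⊕b28⊕b29⊕b30⊕b31 = 1⊕0⊕0⊕1⊕1⊕1⊕0⊕0⊕0⊕0⊕0⊕1⊕1⊕1⊕0⊕1 = 0
Syndrome (s16...s1) = 01100 → position 12.
Flip bit 12: corrected codeword = 0011010001010001001110000011101
Data bits at positions 3,5,6,7,9,10,11,12,13,14,15,17,18,19,20,21,22,23,24,25,26,27,28,29,30,31: 10100101000001110000011101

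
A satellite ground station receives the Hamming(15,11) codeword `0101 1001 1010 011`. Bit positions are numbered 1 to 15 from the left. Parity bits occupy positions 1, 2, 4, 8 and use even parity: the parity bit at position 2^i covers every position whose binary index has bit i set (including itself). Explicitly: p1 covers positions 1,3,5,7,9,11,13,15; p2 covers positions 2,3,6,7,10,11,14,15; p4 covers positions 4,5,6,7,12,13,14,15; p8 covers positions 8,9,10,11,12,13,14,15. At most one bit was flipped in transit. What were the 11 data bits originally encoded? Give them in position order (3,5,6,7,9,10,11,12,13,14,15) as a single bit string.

s1: b1⊕b3⊕b5⊕b7⊕b9⊕b11⊕b13⊕b15 = 0⊕0⊕1⊕0⊕1⊕1⊕0⊕1 = 0
s2: b2⊕b3⊕b6⊕b7⊕b10⊕b11⊕b14⊕b15 = 1⊕0⊕0⊕0⊕0⊕1⊕1⊕1 = 0
s4: b4⊕b5⊕b6⊕b7⊕b12⊕b13⊕b14⊕b15 = 1⊕1⊕0⊕0⊕0⊕0⊕1⊕1 = 0
s8: b8⊕b9⊕b10⊕b11⊕b12⊕b13⊕b14⊕b15 = 1⊕1⊕0⊕1⊕0⊕0⊕1⊕1 = 1
Syndrome (s8...s1) = 1000 → position 8.
Flip bit 8: corrected codeword = 010110001010011
Data bits at positions 3,5,6,7,9,10,11,12,13,14,15: 01001010011

01001010011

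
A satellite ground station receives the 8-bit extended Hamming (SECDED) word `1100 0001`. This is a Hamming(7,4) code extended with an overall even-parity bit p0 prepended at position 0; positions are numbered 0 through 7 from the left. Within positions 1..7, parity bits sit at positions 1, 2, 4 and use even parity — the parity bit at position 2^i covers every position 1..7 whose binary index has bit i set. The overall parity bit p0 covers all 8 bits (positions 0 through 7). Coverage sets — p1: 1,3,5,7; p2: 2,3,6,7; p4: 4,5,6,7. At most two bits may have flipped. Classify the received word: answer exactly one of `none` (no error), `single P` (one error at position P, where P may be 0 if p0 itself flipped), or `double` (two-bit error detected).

single 6

s1: b1⊕b3⊕b5⊕b7 = 1⊕0⊕0⊕1 = 0
s2: b2⊕b3⊕b6⊕b7 = 0⊕0⊕0⊕1 = 1
s4: b4⊕b5⊕b6⊕b7 = 0⊕0⊕0⊕1 = 1
Syndrome (s4...s1) = 110 → position 6.
Overall parity (XOR of all 8 bits, including p0): 1⊕1⊕0⊕0⊕0⊕0⊕0⊕1 = 1
Overall=1, syndrome position=6 → single-bit error at position 6.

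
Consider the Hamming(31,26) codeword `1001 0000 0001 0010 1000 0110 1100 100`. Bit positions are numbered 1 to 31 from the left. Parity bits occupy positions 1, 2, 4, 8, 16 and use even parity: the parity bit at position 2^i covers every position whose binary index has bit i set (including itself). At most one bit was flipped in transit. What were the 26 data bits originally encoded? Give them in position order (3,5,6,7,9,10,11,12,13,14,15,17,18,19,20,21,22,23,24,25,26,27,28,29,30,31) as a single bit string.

s1: b1⊕b3⊕b5⊕b7⊕b9⊕b11⊕b13⊕b15⊕b17⊕b19⊕b21⊕b23⊕b25⊕b27⊕b29⊕b31 = 1⊕0⊕0⊕0⊕0⊕0⊕0⊕1⊕1⊕0⊕0⊕1⊕1⊕0⊕1⊕0 = 0
s2: b2⊕b3⊕b6⊕b7⊕b10⊕b11⊕b14⊕b15⊕b18⊕b19⊕b22⊕b23⊕b26⊕b27⊕b30⊕b31 = 0⊕0⊕0⊕0⊕0⊕0⊕0⊕1⊕0⊕0⊕1⊕1⊕1⊕0⊕0⊕0 = 0
s4: b4⊕b5⊕b6⊕b7⊕b12⊕b13⊕b14⊕b15⊕b20⊕b21⊕b22⊕b23⊕b28⊕b29⊕b30⊕b31 = 1⊕0⊕0⊕0⊕1⊕0⊕0⊕1⊕0⊕0⊕1⊕1⊕0⊕1⊕0⊕0 = 0
s8: b8⊕b9⊕b10⊕b11⊕b12⊕b13⊕b14⊕b15⊕b24⊕b25⊕b26⊕b27⊕b28⊕b29⊕b30⊕b31 = 0⊕0⊕0⊕0⊕1⊕0⊕0⊕1⊕0⊕1⊕1⊕0⊕0⊕1⊕0⊕0 = 1
s16: b16⊕b17⊕b18⊕b19⊕b20⊕b21⊕b22⊕b23⊕b24⊕b25⊕b26⊕b27⊕b28⊕b29⊕b30⊕b31 = 0⊕1⊕0⊕0⊕0⊕0⊕1⊕1⊕0⊕1⊕1⊕0⊕0⊕1⊕0⊕0 = 0
Syndrome (s16...s1) = 01000 → position 8.
Flip bit 8: corrected codeword = 1001000100010010100001101100100
Data bits at positions 3,5,6,7,9,10,11,12,13,14,15,17,18,19,20,21,22,23,24,25,26,27,28,29,30,31: 00000001001100001101100100

00000001001100001101100100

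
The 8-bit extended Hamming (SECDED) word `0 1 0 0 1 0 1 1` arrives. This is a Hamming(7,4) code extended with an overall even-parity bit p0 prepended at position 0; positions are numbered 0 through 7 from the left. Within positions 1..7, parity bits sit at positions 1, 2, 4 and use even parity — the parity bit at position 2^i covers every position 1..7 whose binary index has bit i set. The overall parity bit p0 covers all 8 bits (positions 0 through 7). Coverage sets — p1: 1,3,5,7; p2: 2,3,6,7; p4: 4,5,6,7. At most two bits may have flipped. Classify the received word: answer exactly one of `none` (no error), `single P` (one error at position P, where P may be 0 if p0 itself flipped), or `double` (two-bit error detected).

s1: b1⊕b3⊕b5⊕b7 = 1⊕0⊕0⊕1 = 0
s2: b2⊕b3⊕b6⊕b7 = 0⊕0⊕1⊕1 = 0
s4: b4⊕b5⊕b6⊕b7 = 1⊕0⊕1⊕1 = 1
Syndrome (s4...s1) = 100 → position 4.
Overall parity (XOR of all 8 bits, including p0): 0⊕1⊕0⊕0⊕1⊕0⊕1⊕1 = 0
Overall=0, syndrome position=4 → double-bit error detected (uncorrectable).

double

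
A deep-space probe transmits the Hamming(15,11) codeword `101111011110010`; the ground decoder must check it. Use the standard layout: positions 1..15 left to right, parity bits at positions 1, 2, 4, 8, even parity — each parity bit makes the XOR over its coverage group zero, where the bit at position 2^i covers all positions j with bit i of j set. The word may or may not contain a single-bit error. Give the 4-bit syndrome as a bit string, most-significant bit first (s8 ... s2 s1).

s1: b1⊕b3⊕b5⊕b7⊕b9⊕b11⊕b13⊕b15 = 1⊕1⊕1⊕0⊕1⊕1⊕0⊕0 = 1
s2: b2⊕b3⊕b6⊕b7⊕b10⊕b11⊕b14⊕b15 = 0⊕1⊕1⊕0⊕1⊕1⊕1⊕0 = 1
s4: b4⊕b5⊕b6⊕b7⊕b12⊕b13⊕b14⊕b15 = 1⊕1⊕1⊕0⊕0⊕0⊕1⊕0 = 0
s8: b8⊕b9⊕b10⊕b11⊕b12⊕b13⊕b14⊕b15 = 1⊕1⊕1⊕1⊕0⊕0⊕1⊕0 = 1
Syndrome (s8...s1) = 1011 → position 11.

1011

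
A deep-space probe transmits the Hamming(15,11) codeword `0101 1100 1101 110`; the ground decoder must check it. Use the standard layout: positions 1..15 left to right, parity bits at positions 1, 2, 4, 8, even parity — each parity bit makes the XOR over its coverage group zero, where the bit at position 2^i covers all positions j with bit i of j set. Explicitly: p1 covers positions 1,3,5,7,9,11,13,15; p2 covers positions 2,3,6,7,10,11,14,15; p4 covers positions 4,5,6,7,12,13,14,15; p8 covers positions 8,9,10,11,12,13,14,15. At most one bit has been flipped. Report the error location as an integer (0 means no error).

9

s1: b1⊕b3⊕b5⊕b7⊕b9⊕b11⊕b13⊕b15 = 0⊕0⊕1⊕0⊕1⊕0⊕1⊕0 = 1
s2: b2⊕b3⊕b6⊕b7⊕b10⊕b11⊕b14⊕b15 = 1⊕0⊕1⊕0⊕1⊕0⊕1⊕0 = 0
s4: b4⊕b5⊕b6⊕b7⊕b12⊕b13⊕b14⊕b15 = 1⊕1⊕1⊕0⊕1⊕1⊕1⊕0 = 0
s8: b8⊕b9⊕b10⊕b11⊕b12⊕b13⊕b14⊕b15 = 0⊕1⊕1⊕0⊕1⊕1⊕1⊕0 = 1
Syndrome (s8...s1) = 1001 → position 9.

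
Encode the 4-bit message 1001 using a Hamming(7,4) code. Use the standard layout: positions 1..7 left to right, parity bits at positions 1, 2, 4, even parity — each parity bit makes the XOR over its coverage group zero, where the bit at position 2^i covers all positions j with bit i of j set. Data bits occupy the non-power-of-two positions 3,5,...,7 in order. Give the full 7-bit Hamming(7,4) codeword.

Place data bits at non-power-of-two positions: b3=1, b5=0, b6=0, b7=1.
p1 = XOR of data positions {3,5,7} = 1⊕0⊕1 = 0
p2 = XOR of data positions {3,6,7} = 1⊕0⊕1 = 0
p4 = XOR of data positions {5,6,7} = 0⊕0⊕1 = 1
Codeword b1..b7 = 0011001

0011001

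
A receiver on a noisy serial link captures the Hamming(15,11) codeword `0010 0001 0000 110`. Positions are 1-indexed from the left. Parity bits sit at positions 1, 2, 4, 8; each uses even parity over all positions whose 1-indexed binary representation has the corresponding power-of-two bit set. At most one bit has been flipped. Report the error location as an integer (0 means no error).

8

s1: b1⊕b3⊕b5⊕b7⊕b9⊕b11⊕b13⊕b15 = 0⊕1⊕0⊕0⊕0⊕0⊕1⊕0 = 0
s2: b2⊕b3⊕b6⊕b7⊕b10⊕b11⊕b14⊕b15 = 0⊕1⊕0⊕0⊕0⊕0⊕1⊕0 = 0
s4: b4⊕b5⊕b6⊕b7⊕b12⊕b13⊕b14⊕b15 = 0⊕0⊕0⊕0⊕0⊕1⊕1⊕0 = 0
s8: b8⊕b9⊕b10⊕b11⊕b12⊕b13⊕b14⊕b15 = 1⊕0⊕0⊕0⊕0⊕1⊕1⊕0 = 1
Syndrome (s8...s1) = 1000 → position 8.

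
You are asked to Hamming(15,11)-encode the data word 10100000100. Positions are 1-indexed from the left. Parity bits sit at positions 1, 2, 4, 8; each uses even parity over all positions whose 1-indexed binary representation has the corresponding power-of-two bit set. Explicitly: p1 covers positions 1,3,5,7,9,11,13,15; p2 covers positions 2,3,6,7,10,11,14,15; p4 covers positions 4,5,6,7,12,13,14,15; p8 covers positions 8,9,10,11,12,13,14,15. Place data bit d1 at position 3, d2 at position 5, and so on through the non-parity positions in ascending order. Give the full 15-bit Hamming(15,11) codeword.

001001010000100

Place data bits at non-power-of-two positions: b3=1, b5=0, b6=1, b7=0, b9=0, b10=0, b11=0, b12=0, b13=1, b14=0, b15=0.
p1 = XOR of data positions {3,5,7,9,11,13,15} = 1⊕0⊕0⊕0⊕0⊕1⊕0 = 0
p2 = XOR of data positions {3,6,7,10,11,14,15} = 1⊕1⊕0⊕0⊕0⊕0⊕0 = 0
p4 = XOR of data positions {5,6,7,12,13,14,15} = 0⊕1⊕0⊕0⊕1⊕0⊕0 = 0
p8 = XOR of data positions {9,10,11,12,13,14,15} = 0⊕0⊕0⊕0⊕1⊕0⊕0 = 1
Codeword b1..b15 = 001001010000100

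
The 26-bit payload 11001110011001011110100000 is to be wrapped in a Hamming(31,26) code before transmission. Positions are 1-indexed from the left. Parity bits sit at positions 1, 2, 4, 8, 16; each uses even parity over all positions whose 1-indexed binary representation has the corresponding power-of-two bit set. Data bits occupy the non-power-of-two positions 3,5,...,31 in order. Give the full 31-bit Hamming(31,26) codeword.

0110100111100110001011110100000

Place data bits at non-power-of-two positions: b3=1, b5=1, b6=0, b7=0, b9=1, b10=1, b11=1, b12=0, b13=0, b14=1, b15=1, b17=0, b18=0, b19=1, b20=0, b21=1, b22=1, b23=1, b24=1, b25=0, b26=1, b27=0, b28=0, b29=0, b30=0, b31=0.
p1 = XOR of data positions {3,5,7,9,11,13,15,17,19,21,23,25,27,29,31} = 1⊕1⊕0⊕1⊕1⊕0⊕1⊕0⊕1⊕1⊕1⊕0⊕0⊕0⊕0 = 0
p2 = XOR of data positions {3,6,7,10,11,14,15,18,19,22,23,26,27,30,31} = 1⊕0⊕0⊕1⊕1⊕1⊕1⊕0⊕1⊕1⊕1⊕1⊕0⊕0⊕0 = 1
p4 = XOR of data positions {5,6,7,12,13,14,15,20,21,22,23,28,29,30,31} = 1⊕0⊕0⊕0⊕0⊕1⊕1⊕0⊕1⊕1⊕1⊕0⊕0⊕0⊕0 = 0
p8 = XOR of data positions {9,10,11,12,13,14,15,24,25,26,27,28,29,30,31} = 1⊕1⊕1⊕0⊕0⊕1⊕1⊕1⊕0⊕1⊕0⊕0⊕0⊕0⊕0 = 1
p16 = XOR of data positions {17,18,19,20,21,22,23,24,25,26,27,28,29,30,31} = 0⊕0⊕1⊕0⊕1⊕1⊕1⊕1⊕0⊕1⊕0⊕0⊕0⊕0⊕0 = 0
Codeword b1..b31 = 0110100111100110001011110100000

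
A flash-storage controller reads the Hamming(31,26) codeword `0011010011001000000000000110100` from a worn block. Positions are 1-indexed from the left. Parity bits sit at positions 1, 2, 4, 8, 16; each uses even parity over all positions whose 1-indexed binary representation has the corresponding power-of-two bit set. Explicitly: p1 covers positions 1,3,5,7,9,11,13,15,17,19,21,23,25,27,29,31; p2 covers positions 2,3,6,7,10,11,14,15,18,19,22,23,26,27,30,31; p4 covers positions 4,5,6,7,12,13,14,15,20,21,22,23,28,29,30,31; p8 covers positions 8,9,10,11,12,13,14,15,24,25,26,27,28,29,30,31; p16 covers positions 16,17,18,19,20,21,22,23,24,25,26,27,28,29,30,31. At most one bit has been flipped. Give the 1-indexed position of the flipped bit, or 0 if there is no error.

19

s1: b1⊕b3⊕b5⊕b7⊕b9⊕b11⊕b13⊕b15⊕b17⊕b19⊕b21⊕b23⊕b25⊕b27⊕b29⊕b31 = 0⊕1⊕0⊕0⊕1⊕0⊕1⊕0⊕0⊕0⊕0⊕0⊕0⊕1⊕1⊕0 = 1
s2: b2⊕b3⊕b6⊕b7⊕b10⊕b11⊕b14⊕b15⊕b18⊕b19⊕b22⊕b23⊕b26⊕b27⊕b30⊕b31 = 0⊕1⊕1⊕0⊕1⊕0⊕0⊕0⊕0⊕0⊕0⊕0⊕1⊕1⊕0⊕0 = 1
s4: b4⊕b5⊕b6⊕b7⊕b12⊕b13⊕b14⊕b15⊕b20⊕b21⊕b22⊕b23⊕b28⊕b29⊕b30⊕b31 = 1⊕0⊕1⊕0⊕0⊕1⊕0⊕0⊕0⊕0⊕0⊕0⊕0⊕1⊕0⊕0 = 0
s8: b8⊕b9⊕b10⊕b11⊕b12⊕b13⊕b14⊕b15⊕b24⊕b25⊕b26⊕b27⊕b28⊕b29⊕b30⊕b31 = 0⊕1⊕1⊕0⊕0⊕1⊕0⊕0⊕0⊕0⊕1⊕1⊕0⊕1⊕0⊕0 = 0
s16: b16⊕b17⊕b18⊕b19⊕b20⊕b21⊕b22⊕b23⊕b24⊕b25⊕b26⊕b27⊕b28⊕b29⊕b30⊕b31 = 0⊕0⊕0⊕0⊕0⊕0⊕0⊕0⊕0⊕0⊕1⊕1⊕0⊕1⊕0⊕0 = 1
Syndrome (s16...s1) = 10011 → position 19.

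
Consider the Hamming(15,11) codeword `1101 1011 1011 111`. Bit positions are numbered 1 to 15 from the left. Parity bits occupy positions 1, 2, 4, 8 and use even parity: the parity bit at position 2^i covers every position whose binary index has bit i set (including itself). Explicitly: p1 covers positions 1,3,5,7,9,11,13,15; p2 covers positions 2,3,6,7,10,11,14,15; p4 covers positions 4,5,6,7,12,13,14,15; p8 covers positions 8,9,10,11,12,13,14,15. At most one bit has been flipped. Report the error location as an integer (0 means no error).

15

s1: b1⊕b3⊕b5⊕b7⊕b9⊕b11⊕b13⊕b15 = 1⊕0⊕1⊕1⊕1⊕1⊕1⊕1 = 1
s2: b2⊕b3⊕b6⊕b7⊕b10⊕b11⊕b14⊕b15 = 1⊕0⊕0⊕1⊕0⊕1⊕1⊕1 = 1
s4: b4⊕b5⊕b6⊕b7⊕b12⊕b13⊕b14⊕b15 = 1⊕1⊕0⊕1⊕1⊕1⊕1⊕1 = 1
s8: b8⊕b9⊕b10⊕b11⊕b12⊕b13⊕b14⊕b15 = 1⊕1⊕0⊕1⊕1⊕1⊕1⊕1 = 1
Syndrome (s8...s1) = 1111 → position 15.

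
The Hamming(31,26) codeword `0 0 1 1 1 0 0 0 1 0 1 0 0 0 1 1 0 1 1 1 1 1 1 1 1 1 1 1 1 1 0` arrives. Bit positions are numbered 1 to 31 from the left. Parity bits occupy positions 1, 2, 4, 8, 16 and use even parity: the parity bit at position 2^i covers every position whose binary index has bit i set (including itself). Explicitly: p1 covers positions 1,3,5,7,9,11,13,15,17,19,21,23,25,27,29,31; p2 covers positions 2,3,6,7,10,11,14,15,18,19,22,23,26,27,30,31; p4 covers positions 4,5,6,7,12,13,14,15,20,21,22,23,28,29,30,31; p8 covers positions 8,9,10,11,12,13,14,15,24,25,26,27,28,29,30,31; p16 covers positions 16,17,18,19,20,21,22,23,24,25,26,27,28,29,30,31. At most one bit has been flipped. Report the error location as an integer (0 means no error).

s1: b1⊕b3⊕b5⊕b7⊕b9⊕b11⊕b13⊕b15⊕b17⊕b19⊕b21⊕b23⊕b25⊕b27⊕b29⊕b31 = 0⊕1⊕1⊕0⊕1⊕1⊕0⊕1⊕0⊕1⊕1⊕1⊕1⊕1⊕1⊕0 = 1
s2: b2⊕b3⊕b6⊕b7⊕b10⊕b11⊕b14⊕b15⊕b18⊕b19⊕b22⊕b23⊕b26⊕b27⊕b30⊕b31 = 0⊕1⊕0⊕0⊕0⊕1⊕0⊕1⊕1⊕1⊕1⊕1⊕1⊕1⊕1⊕0 = 0
s4: b4⊕b5⊕b6⊕b7⊕b12⊕b13⊕b14⊕b15⊕b20⊕b21⊕b22⊕b23⊕b28⊕b29⊕b30⊕b31 = 1⊕1⊕0⊕0⊕0⊕0⊕0⊕1⊕1⊕1⊕1⊕1⊕1⊕1⊕1⊕0 = 0
s8: b8⊕b9⊕b10⊕b11⊕b12⊕b13⊕b14⊕b15⊕b24⊕b25⊕b26⊕b27⊕b28⊕b29⊕b30⊕b31 = 0⊕1⊕0⊕1⊕0⊕0⊕0⊕1⊕1⊕1⊕1⊕1⊕1⊕1⊕1⊕0 = 0
s16: b16⊕b17⊕b18⊕b19⊕b20⊕b21⊕b22⊕b23⊕b24⊕b25⊕b26⊕b27⊕b28⊕b29⊕b30⊕b31 = 1⊕0⊕1⊕1⊕1⊕1⊕1⊕1⊕1⊕1⊕1⊕1⊕1⊕1⊕1⊕0 = 0
Syndrome (s16...s1) = 00001 → position 1.

1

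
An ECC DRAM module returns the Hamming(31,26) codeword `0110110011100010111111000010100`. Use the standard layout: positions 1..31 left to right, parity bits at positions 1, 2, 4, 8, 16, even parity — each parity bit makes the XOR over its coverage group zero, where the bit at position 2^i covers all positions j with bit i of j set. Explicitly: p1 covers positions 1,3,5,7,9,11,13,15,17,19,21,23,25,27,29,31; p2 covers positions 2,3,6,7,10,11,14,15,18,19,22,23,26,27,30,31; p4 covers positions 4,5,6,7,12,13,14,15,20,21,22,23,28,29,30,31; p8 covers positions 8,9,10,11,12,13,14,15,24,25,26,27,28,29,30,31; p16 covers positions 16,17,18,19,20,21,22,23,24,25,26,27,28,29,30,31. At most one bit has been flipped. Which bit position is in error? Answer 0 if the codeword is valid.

s1: b1⊕b3⊕b5⊕b7⊕b9⊕b11⊕b13⊕b15⊕b17⊕b19⊕b21⊕b23⊕b25⊕b27⊕b29⊕b31 = 0⊕1⊕1⊕0⊕1⊕1⊕0⊕1⊕1⊕1⊕1⊕0⊕0⊕1⊕1⊕0 = 0
s2: b2⊕b3⊕b6⊕b7⊕b10⊕b11⊕b14⊕b15⊕b18⊕b19⊕b22⊕b23⊕b26⊕b27⊕b30⊕b31 = 1⊕1⊕1⊕0⊕1⊕1⊕0⊕1⊕1⊕1⊕1⊕0⊕0⊕1⊕0⊕0 = 0
s4: b4⊕b5⊕b6⊕b7⊕b12⊕b13⊕b14⊕b15⊕b20⊕b21⊕b22⊕b23⊕b28⊕b29⊕b30⊕b31 = 0⊕1⊕1⊕0⊕0⊕0⊕0⊕1⊕1⊕1⊕1⊕0⊕0⊕1⊕0⊕0 = 1
s8: b8⊕b9⊕b10⊕b11⊕b12⊕b13⊕b14⊕b15⊕b24⊕b25⊕b26⊕b27⊕b28⊕b29⊕b30⊕b31 = 0⊕1⊕1⊕1⊕0⊕0⊕0⊕1⊕0⊕0⊕0⊕1⊕0⊕1⊕0⊕0 = 0
s16: b16⊕b17⊕b18⊕b19⊕b20⊕b21⊕b22⊕b23⊕b24⊕b25⊕b26⊕b27⊕b28⊕b29⊕b30⊕b31 = 0⊕1⊕1⊕1⊕1⊕1⊕1⊕0⊕0⊕0⊕0⊕1⊕0⊕1⊕0⊕0 = 0
Syndrome (s16...s1) = 00100 → position 4.

4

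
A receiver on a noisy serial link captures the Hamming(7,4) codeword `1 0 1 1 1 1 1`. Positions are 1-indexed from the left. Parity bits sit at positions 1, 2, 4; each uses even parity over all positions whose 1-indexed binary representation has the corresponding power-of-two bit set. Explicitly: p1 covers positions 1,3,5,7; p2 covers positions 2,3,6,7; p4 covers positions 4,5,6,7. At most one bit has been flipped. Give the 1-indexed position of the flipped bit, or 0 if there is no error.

2

s1: b1⊕b3⊕b5⊕b7 = 1⊕1⊕1⊕1 = 0
s2: b2⊕b3⊕b6⊕b7 = 0⊕1⊕1⊕1 = 1
s4: b4⊕b5⊕b6⊕b7 = 1⊕1⊕1⊕1 = 0
Syndrome (s4...s1) = 010 → position 2.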